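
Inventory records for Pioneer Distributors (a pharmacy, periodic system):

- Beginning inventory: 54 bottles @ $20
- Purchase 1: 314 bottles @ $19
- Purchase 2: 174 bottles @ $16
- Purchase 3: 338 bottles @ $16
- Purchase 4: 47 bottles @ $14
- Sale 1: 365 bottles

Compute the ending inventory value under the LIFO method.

Ending inventory = $10,150

Sale 1 (365) [LIFO — newest first]: 47 @ $14 + 318 @ $16 = $5,746
Ending inventory: 54 @ $20 + 314 @ $19 + 174 @ $16 + 20 @ $16 = $10,150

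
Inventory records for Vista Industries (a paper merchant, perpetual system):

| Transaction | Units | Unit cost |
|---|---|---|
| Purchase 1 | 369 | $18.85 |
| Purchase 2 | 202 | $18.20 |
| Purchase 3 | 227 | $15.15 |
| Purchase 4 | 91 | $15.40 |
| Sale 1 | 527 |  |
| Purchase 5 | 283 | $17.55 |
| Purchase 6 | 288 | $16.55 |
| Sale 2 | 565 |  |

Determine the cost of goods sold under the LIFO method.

Sale 1 (527) [LIFO — newest first]: 91 @ $15.40 + 227 @ $15.15 + 202 @ $18.20 + 7 @ $18.85 = $8,648.80
Sale 2 (565) [LIFO — newest first]: 288 @ $16.55 + 277 @ $17.55 = $9,627.75
Total COGS = $8,648.80 + $9,627.75 = $18,276.55
Ending inventory: 362 @ $18.85 + 6 @ $17.55 = $6,929.00
Check: goods available $25,205.55 = COGS $18,276.55 + ending $6,929.00

COGS = $18,276.55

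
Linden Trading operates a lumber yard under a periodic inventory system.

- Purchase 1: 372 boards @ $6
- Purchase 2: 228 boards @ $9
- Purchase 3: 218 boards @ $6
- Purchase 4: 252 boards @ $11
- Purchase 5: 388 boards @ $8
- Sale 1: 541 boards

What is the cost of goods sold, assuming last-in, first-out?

Sale 1 (541) [LIFO — newest first]: 388 @ $8 + 153 @ $11 = $4,787
Ending inventory: 372 @ $6 + 228 @ $9 + 218 @ $6 + 99 @ $11 = $6,681

COGS = $4,787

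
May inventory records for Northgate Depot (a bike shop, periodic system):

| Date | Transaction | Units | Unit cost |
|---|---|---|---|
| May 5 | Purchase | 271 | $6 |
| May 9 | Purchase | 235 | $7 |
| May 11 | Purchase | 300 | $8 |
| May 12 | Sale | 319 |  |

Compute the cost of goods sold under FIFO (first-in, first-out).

COGS = $1,962

May 12, 319 sold [FIFO — oldest first]: 271 @ $6 + 48 @ $7 = $1,962
Ending inventory: 187 @ $7 + 300 @ $8 = $3,709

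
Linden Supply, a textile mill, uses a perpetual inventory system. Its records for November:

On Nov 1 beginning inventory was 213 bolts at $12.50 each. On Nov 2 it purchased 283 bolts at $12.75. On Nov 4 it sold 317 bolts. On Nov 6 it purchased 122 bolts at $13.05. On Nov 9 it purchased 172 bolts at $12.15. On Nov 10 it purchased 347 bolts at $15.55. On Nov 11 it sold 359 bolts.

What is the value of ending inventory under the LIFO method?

Nov 4, 317 sold [LIFO — newest first]: 283 @ $12.75 + 34 @ $12.50 = $4,033.25
Nov 11, 359 sold [LIFO — newest first]: 347 @ $15.55 + 12 @ $12.15 = $5,541.65
Total COGS = $4,033.25 + $5,541.65 = $9,574.90
Ending inventory: 179 @ $12.50 + 122 @ $13.05 + 160 @ $12.15 = $5,773.60

Ending inventory = $5,773.60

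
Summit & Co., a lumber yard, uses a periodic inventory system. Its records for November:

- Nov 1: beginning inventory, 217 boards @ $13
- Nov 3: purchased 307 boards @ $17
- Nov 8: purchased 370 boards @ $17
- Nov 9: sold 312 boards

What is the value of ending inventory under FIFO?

Nov 9, 312 sold [FIFO — oldest first]: 217 @ $13 + 95 @ $17 = $4,436
Ending inventory: 212 @ $17 + 370 @ $17 = $9,894

Ending inventory = $9,894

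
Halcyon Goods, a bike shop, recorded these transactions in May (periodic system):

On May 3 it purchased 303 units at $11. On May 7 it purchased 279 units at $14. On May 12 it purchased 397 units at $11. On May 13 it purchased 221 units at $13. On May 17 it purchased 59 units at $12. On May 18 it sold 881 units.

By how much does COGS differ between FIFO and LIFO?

FIFO COGS: 303 @ $11 + 279 @ $14 + 299 @ $11 = $10,528
LIFO COGS: 59 @ $12 + 221 @ $13 + 397 @ $11 + 204 @ $14 = $10,804
Difference = |$10,528 − $10,804| = $276

$276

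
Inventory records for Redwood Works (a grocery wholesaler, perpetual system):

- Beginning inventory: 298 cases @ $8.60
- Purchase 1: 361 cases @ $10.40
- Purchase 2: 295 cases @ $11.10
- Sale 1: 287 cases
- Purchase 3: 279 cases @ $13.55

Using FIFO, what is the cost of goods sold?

COGS = $2,468.20

Sale 1 (287) [FIFO — oldest first]: 287 @ $8.60 = $2,468.20
Ending inventory: 11 @ $8.60 + 361 @ $10.40 + 295 @ $11.10 + 279 @ $13.55 = $10,903.95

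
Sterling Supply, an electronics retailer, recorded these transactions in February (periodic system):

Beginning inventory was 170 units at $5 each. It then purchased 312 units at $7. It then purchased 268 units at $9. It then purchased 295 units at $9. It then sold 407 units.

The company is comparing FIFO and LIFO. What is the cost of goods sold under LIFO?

COGS = $3,663

FIFO COGS: 170 @ $5 + 237 @ $7 = $2,509
LIFO COGS: 295 @ $9 + 112 @ $9 = $3,663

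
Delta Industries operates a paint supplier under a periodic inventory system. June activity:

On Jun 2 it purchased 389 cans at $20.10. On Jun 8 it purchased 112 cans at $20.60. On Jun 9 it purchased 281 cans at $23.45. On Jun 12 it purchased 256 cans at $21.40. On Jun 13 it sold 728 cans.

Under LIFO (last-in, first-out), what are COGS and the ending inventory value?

COGS = $15,962.95; ending inventory = $6,231.00

Jun 13, 728 sold [LIFO — newest first]: 256 @ $21.40 + 281 @ $23.45 + 112 @ $20.60 + 79 @ $20.10 = $15,962.95
Ending inventory: 310 @ $20.10 = $6,231.00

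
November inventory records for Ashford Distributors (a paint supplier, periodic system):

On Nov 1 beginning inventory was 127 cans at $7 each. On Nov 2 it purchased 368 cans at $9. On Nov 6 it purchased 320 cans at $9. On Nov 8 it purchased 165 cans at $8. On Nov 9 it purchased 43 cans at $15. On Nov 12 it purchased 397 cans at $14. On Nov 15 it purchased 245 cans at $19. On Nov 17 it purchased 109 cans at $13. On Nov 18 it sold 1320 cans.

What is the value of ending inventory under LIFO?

Ending inventory = $3,832

Nov 18, 1320 sold [LIFO — newest first]: 109 @ $13 + 245 @ $19 + 397 @ $14 + 43 @ $15 + 165 @ $8 + 320 @ $9 + 41 @ $9 = $16,844
Ending inventory: 127 @ $7 + 327 @ $9 = $3,832
Check: goods available $20,676 = COGS $16,844 + ending $3,832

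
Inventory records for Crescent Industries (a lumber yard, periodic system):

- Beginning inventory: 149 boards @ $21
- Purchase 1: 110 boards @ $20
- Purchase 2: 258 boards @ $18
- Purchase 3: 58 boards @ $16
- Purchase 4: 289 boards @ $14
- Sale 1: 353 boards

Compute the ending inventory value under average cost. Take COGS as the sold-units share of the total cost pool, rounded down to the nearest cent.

Ending inventory = $8,840.19

Sale 1, sell 353: 353/864 × $14,947.00 → $6,106.81
Ending inventory (cost pool remaining) = $8,840.19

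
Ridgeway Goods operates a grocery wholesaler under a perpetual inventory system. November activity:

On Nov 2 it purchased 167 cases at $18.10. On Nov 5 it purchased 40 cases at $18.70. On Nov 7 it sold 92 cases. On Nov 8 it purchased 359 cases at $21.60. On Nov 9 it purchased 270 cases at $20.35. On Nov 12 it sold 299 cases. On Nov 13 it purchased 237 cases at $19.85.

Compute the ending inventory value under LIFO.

Ending inventory = $13,913.95

Nov 7, 92 sold [LIFO — newest first]: 40 @ $18.70 + 52 @ $18.10 = $1,689.20
Nov 12, 299 sold [LIFO — newest first]: 270 @ $20.35 + 29 @ $21.60 = $6,120.90
Total COGS = $1,689.20 + $6,120.90 = $7,810.10
Ending inventory: 115 @ $18.10 + 330 @ $21.60 + 237 @ $19.85 = $13,913.95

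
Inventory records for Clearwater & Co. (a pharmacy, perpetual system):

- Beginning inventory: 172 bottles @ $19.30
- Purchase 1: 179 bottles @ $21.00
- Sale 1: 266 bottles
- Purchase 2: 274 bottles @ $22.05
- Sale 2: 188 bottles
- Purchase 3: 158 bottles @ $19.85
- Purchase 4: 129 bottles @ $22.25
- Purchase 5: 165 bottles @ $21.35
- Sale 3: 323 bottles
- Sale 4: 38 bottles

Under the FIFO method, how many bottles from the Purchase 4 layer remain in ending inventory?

Sale 1 (266) [FIFO — oldest first]: 172 @ $19.30 + 94 @ $21.00 = $5,293.60
Sale 2 (188) [FIFO — oldest first]: 85 @ $21.00 + 103 @ $22.05 = $4,056.15
Sale 3 (323) [FIFO — oldest first]: 171 @ $22.05 + 152 @ $19.85 = $6,787.75
Sale 4 (38) [FIFO — oldest first]: 6 @ $19.85 + 32 @ $22.25 = $831.10
Total COGS = $5,293.60 + $4,056.15 + $6,787.75 + $831.10 = $16,968.60
Ending inventory: 97 @ $22.25 + 165 @ $21.35 = $5,681.00

97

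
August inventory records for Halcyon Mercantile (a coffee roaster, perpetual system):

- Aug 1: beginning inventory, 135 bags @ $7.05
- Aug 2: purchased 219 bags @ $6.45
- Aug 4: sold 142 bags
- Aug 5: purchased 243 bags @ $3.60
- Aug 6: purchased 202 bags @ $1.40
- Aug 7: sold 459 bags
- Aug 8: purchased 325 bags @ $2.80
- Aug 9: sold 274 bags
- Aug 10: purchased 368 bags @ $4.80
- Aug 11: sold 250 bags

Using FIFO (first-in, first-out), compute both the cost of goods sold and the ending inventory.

Aug 4, 142 sold [FIFO — oldest first]: 135 @ $7.05 + 7 @ $6.45 = $996.90
Aug 7, 459 sold [FIFO — oldest first]: 212 @ $6.45 + 243 @ $3.60 + 4 @ $1.40 = $2,247.80
Aug 9, 274 sold [FIFO — oldest first]: 198 @ $1.40 + 76 @ $2.80 = $490.00
Aug 11, 250 sold [FIFO — oldest first]: 249 @ $2.80 + 1 @ $4.80 = $702.00
Total COGS = $996.90 + $2,247.80 + $490.00 + $702.00 = $4,436.70
Ending inventory: 367 @ $4.80 = $1,761.60
Check: goods available $6,198.30 = COGS $4,436.70 + ending $1,761.60

COGS = $4,436.70; ending inventory = $1,761.60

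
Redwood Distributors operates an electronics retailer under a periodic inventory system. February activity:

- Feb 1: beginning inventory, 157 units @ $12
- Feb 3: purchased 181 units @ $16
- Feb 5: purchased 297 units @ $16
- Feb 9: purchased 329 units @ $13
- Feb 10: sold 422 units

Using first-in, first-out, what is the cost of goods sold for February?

Feb 10, 422 sold [FIFO — oldest first]: 157 @ $12 + 181 @ $16 + 84 @ $16 = $6,124
Ending inventory: 213 @ $16 + 329 @ $13 = $7,685
Check: goods available $13,809 = COGS $6,124 + ending $7,685

COGS = $6,124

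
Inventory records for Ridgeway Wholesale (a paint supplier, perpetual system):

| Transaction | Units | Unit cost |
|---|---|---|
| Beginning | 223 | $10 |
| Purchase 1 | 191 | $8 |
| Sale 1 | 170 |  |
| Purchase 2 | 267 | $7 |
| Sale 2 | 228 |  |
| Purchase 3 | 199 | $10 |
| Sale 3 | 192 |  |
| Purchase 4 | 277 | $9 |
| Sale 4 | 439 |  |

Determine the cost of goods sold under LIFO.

Sale 1 (170) [LIFO — newest first]: 170 @ $8 = $1,360
Sale 2 (228) [LIFO — newest first]: 228 @ $7 = $1,596
Sale 3 (192) [LIFO — newest first]: 192 @ $10 = $1,920
Sale 4 (439) [LIFO — newest first]: 277 @ $9 + 7 @ $10 + 39 @ $7 + 21 @ $8 + 95 @ $10 = $3,954
Total COGS = $1,360 + $1,596 + $1,920 + $3,954 = $8,830
Ending inventory: 128 @ $10 = $1,280
Check: goods available $10,110 = COGS $8,830 + ending $1,280

COGS = $8,830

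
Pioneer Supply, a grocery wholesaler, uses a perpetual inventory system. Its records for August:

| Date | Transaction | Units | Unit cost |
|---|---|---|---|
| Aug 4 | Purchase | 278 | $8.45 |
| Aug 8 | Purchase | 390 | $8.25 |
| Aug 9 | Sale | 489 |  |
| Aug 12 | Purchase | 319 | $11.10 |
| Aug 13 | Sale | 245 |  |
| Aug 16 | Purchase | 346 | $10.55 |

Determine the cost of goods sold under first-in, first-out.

COGS = $6,299.20

Aug 9, 489 sold [FIFO — oldest first]: 278 @ $8.45 + 211 @ $8.25 = $4,089.85
Aug 13, 245 sold [FIFO — oldest first]: 179 @ $8.25 + 66 @ $11.10 = $2,209.35
Total COGS = $4,089.85 + $2,209.35 = $6,299.20
Ending inventory: 253 @ $11.10 + 346 @ $10.55 = $6,458.60
Check: goods available $12,757.80 = COGS $6,299.20 + ending $6,458.60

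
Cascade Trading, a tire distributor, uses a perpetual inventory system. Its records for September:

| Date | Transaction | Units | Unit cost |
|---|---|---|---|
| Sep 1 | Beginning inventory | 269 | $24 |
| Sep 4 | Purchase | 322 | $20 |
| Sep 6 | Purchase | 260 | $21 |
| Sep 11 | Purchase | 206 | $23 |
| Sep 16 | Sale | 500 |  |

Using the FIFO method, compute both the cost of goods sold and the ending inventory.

COGS = $11,076; ending inventory = $12,018

Sep 16, 500 sold [FIFO — oldest first]: 269 @ $24 + 231 @ $20 = $11,076
Ending inventory: 91 @ $20 + 260 @ $21 + 206 @ $23 = $12,018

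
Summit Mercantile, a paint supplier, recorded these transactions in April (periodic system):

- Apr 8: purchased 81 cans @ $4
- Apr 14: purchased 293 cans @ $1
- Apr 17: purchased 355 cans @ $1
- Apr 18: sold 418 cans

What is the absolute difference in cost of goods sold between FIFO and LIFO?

$243

FIFO COGS: 81 @ $4 + 293 @ $1 + 44 @ $1 = $661
LIFO COGS: 355 @ $1 + 63 @ $1 = $418
Difference = |$661 − $418| = $243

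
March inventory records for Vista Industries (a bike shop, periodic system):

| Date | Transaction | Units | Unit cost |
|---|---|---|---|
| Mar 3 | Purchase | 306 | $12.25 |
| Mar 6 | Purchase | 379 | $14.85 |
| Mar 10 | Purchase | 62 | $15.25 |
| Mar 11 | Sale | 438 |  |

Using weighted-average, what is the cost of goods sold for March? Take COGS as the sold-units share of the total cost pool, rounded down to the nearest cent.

Mar 11, sell 438: 438/747 × $10,322.15 → $6,052.34
Ending inventory (cost pool remaining) = $4,269.81

COGS = $6,052.34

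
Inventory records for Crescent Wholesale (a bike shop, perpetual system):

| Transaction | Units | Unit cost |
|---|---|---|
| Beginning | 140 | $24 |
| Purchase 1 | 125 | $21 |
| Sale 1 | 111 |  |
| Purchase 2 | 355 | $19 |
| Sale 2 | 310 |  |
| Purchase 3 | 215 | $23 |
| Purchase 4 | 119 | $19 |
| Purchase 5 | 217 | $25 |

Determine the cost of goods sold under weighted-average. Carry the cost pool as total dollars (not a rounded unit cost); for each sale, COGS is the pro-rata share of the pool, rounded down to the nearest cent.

After Beginning: 140 on hand, pool $3,360.00 (≈ $24.0000 each)
After Purchase 1: 265 on hand, pool $5,985.00 (≈ $22.5849 each)
Sale 1, sell 111: 111/265 × $5,985.00 → $2,506.92
After Purchase 2: 509 on hand, pool $10,223.08 (≈ $20.0846 each)
Sale 2, sell 310: 310/509 × $10,223.08 → $6,226.23
After Purchase 3: 414 on hand, pool $8,941.85 (≈ $21.5987 each)
After Purchase 4: 533 on hand, pool $11,202.85 (≈ $21.0185 each)
After Purchase 5: 750 on hand, pool $16,627.85 (≈ $22.1705 each)
Total COGS = $2,506.92 + $6,226.23 = $8,733.15
Ending inventory (cost pool remaining) = $16,627.85

COGS = $8,733.15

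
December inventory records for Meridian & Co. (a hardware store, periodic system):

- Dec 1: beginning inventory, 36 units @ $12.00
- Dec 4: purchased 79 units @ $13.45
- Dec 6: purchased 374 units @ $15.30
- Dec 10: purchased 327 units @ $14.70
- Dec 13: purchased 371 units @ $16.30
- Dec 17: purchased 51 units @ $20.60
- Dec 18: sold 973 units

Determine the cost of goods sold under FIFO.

Dec 18, 973 sold [FIFO — oldest first]: 36 @ $12.00 + 79 @ $13.45 + 374 @ $15.30 + 327 @ $14.70 + 157 @ $16.30 = $14,582.75
Ending inventory: 214 @ $16.30 + 51 @ $20.60 = $4,538.80

COGS = $14,582.75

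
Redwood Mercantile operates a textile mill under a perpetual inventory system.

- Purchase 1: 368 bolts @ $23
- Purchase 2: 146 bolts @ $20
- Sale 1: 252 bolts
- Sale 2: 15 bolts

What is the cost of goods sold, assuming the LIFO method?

Sale 1 (252) [LIFO — newest first]: 146 @ $20 + 106 @ $23 = $5,358
Sale 2 (15) [LIFO — newest first]: 15 @ $23 = $345
Total COGS = $5,358 + $345 = $5,703
Ending inventory: 247 @ $23 = $5,681

COGS = $5,703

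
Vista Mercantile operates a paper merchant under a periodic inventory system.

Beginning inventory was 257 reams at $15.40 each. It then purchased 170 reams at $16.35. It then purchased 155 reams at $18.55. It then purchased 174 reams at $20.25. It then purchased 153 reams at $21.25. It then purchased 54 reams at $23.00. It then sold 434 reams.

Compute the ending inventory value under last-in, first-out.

Sale 1 (434) [LIFO — newest first]: 54 @ $23.00 + 153 @ $21.25 + 174 @ $20.25 + 53 @ $18.55 = $8,999.90
Ending inventory: 257 @ $15.40 + 170 @ $16.35 + 102 @ $18.55 = $8,629.40
Check: goods available $17,629.30 = COGS $8,999.90 + ending $8,629.40

Ending inventory = $8,629.40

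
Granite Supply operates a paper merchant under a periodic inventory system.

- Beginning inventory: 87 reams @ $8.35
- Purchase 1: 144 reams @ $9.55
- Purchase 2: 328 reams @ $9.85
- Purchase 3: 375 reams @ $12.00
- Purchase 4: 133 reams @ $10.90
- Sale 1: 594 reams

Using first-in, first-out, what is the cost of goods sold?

Sale 1 (594) [FIFO — oldest first]: 87 @ $8.35 + 144 @ $9.55 + 328 @ $9.85 + 35 @ $12.00 = $5,752.45
Ending inventory: 340 @ $12.00 + 133 @ $10.90 = $5,529.70

COGS = $5,752.45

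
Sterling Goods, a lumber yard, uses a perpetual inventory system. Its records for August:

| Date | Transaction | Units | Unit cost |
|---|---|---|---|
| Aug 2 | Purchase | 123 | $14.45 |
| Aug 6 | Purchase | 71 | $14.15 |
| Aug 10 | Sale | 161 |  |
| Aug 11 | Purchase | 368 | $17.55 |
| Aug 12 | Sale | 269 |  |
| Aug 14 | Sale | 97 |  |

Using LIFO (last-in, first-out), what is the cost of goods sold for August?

Aug 10, 161 sold [LIFO — newest first]: 71 @ $14.15 + 90 @ $14.45 = $2,305.15
Aug 12, 269 sold [LIFO — newest first]: 269 @ $17.55 = $4,720.95
Aug 14, 97 sold [LIFO — newest first]: 97 @ $17.55 = $1,702.35
Total COGS = $2,305.15 + $4,720.95 + $1,702.35 = $8,728.45
Ending inventory: 33 @ $14.45 + 2 @ $17.55 = $511.95

COGS = $8,728.45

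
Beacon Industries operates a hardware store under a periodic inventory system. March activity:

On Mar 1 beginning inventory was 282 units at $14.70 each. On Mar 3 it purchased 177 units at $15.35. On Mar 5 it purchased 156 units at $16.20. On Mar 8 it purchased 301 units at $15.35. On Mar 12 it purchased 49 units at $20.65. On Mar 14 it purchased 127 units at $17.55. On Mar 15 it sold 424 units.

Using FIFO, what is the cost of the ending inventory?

Ending inventory = $10,925.50

Mar 15, 424 sold [FIFO — oldest first]: 282 @ $14.70 + 142 @ $15.35 = $6,325.10
Ending inventory: 35 @ $15.35 + 156 @ $16.20 + 301 @ $15.35 + 49 @ $20.65 + 127 @ $17.55 = $10,925.50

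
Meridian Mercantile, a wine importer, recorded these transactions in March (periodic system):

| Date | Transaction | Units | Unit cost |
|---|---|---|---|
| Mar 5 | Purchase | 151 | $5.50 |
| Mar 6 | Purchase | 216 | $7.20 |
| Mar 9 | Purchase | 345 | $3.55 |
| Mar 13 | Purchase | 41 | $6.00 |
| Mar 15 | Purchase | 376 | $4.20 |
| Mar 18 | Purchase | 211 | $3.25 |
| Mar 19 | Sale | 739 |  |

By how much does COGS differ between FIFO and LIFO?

FIFO COGS: 151 @ $5.50 + 216 @ $7.20 + 345 @ $3.55 + 27 @ $6.00 = $3,772.45
LIFO COGS: 211 @ $3.25 + 376 @ $4.20 + 41 @ $6.00 + 111 @ $3.55 = $2,905.00
Difference = |$3,772.45 − $2,905.00| = $867.45

$867.45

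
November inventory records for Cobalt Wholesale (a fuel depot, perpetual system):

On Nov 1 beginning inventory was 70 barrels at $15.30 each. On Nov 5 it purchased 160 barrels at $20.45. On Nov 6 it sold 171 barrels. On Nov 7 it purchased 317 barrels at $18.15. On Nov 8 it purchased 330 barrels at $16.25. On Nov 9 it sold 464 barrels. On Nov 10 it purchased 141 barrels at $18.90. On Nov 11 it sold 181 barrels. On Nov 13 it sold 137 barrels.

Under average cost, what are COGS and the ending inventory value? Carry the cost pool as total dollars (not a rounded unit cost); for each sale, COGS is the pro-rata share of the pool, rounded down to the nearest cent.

After Nov 1: 70 on hand, pool $1,071.00 (≈ $15.3000 each)
After Nov 5: 230 on hand, pool $4,343.00 (≈ $18.8826 each)
Nov 6, sell 171: 171/230 × $4,343.00 → $3,228.92
After Nov 7: 376 on hand, pool $6,867.63 (≈ $18.2650 each)
After Nov 8: 706 on hand, pool $12,230.13 (≈ $17.3231 each)
Nov 9, sell 464: 464/706 × $12,230.13 → $8,037.93
After Nov 10: 383 on hand, pool $6,857.10 (≈ $17.9037 each)
Nov 11, sell 181: 181/383 × $6,857.10 → $3,240.56
Nov 13, sell 137: 137/202 × $3,616.54 → $2,452.80
Total COGS = $3,228.92 + $8,037.93 + $3,240.56 + $2,452.80 = $16,960.21
Ending inventory (cost pool remaining) = $1,163.74

COGS = $16,960.21; ending inventory = $1,163.74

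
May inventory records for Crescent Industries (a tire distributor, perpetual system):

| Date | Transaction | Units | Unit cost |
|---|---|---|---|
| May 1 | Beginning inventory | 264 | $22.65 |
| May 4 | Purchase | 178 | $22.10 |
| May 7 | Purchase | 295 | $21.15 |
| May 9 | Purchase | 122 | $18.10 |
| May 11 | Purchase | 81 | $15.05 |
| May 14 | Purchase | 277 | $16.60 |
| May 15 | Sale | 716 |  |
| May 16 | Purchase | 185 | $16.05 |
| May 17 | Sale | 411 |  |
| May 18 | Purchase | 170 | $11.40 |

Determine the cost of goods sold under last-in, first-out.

May 15, 716 sold [LIFO — newest first]: 277 @ $16.60 + 81 @ $15.05 + 122 @ $18.10 + 236 @ $21.15 = $13,016.85
May 17, 411 sold [LIFO — newest first]: 185 @ $16.05 + 59 @ $21.15 + 167 @ $22.10 = $7,907.80
Total COGS = $13,016.85 + $7,907.80 = $20,924.65
Ending inventory: 264 @ $22.65 + 11 @ $22.10 + 170 @ $11.40 = $8,160.70
Check: goods available $29,085.35 = COGS $20,924.65 + ending $8,160.70

COGS = $20,924.65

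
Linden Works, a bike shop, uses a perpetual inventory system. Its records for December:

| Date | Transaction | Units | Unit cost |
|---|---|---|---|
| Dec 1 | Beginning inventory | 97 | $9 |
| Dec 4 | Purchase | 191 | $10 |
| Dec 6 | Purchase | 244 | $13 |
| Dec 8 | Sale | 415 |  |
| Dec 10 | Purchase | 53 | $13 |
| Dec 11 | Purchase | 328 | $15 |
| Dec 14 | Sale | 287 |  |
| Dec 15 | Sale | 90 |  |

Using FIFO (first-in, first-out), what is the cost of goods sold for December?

Dec 8, 415 sold [FIFO — oldest first]: 97 @ $9 + 191 @ $10 + 127 @ $13 = $4,434
Dec 14, 287 sold [FIFO — oldest first]: 117 @ $13 + 53 @ $13 + 117 @ $15 = $3,965
Dec 15, 90 sold [FIFO — oldest first]: 90 @ $15 = $1,350
Total COGS = $4,434 + $3,965 + $1,350 = $9,749
Ending inventory: 121 @ $15 = $1,815

COGS = $9,749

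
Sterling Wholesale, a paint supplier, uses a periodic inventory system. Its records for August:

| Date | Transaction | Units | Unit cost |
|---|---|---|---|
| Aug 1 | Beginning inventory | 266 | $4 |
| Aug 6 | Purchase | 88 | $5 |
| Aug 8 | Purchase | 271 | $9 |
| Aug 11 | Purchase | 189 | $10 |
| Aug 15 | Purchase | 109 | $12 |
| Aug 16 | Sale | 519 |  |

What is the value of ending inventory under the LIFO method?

Ending inventory = $1,954

Aug 16, 519 sold [LIFO — newest first]: 109 @ $12 + 189 @ $10 + 221 @ $9 = $5,187
Ending inventory: 266 @ $4 + 88 @ $5 + 50 @ $9 = $1,954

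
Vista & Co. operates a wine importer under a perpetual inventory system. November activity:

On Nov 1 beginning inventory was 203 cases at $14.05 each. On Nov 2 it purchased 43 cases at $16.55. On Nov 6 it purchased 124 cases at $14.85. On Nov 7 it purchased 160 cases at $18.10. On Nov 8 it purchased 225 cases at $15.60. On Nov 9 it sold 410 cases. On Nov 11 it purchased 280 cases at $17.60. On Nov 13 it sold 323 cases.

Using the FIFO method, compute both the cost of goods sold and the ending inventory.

Nov 9, 410 sold [FIFO — oldest first]: 203 @ $14.05 + 43 @ $16.55 + 124 @ $14.85 + 40 @ $18.10 = $6,129.20
Nov 13, 323 sold [FIFO — oldest first]: 120 @ $18.10 + 203 @ $15.60 = $5,338.80
Total COGS = $6,129.20 + $5,338.80 = $11,468.00
Ending inventory: 22 @ $15.60 + 280 @ $17.60 = $5,271.20

COGS = $11,468.00; ending inventory = $5,271.20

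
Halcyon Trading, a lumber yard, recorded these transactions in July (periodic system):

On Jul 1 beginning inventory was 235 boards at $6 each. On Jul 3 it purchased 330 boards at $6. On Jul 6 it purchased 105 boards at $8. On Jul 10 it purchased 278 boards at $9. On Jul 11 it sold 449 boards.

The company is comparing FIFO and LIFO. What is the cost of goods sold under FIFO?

FIFO COGS: 235 @ $6 + 214 @ $6 = $2,694
LIFO COGS: 278 @ $9 + 105 @ $8 + 66 @ $6 = $3,738

COGS = $2,694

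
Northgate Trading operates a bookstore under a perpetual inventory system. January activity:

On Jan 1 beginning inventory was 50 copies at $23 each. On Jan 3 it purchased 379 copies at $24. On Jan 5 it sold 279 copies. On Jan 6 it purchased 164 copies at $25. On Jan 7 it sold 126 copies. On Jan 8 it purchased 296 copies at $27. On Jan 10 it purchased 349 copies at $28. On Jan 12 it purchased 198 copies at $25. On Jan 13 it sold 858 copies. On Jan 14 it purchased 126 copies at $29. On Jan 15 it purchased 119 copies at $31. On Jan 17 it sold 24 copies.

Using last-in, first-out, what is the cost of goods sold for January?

COGS = $33,679

Jan 5, 279 sold [LIFO — newest first]: 279 @ $24 = $6,696
Jan 7, 126 sold [LIFO — newest first]: 126 @ $25 = $3,150
Jan 13, 858 sold [LIFO — newest first]: 198 @ $25 + 349 @ $28 + 296 @ $27 + 15 @ $25 = $23,089
Jan 17, 24 sold [LIFO — newest first]: 24 @ $31 = $744
Total COGS = $6,696 + $3,150 + $23,089 + $744 = $33,679
Ending inventory: 50 @ $23 + 100 @ $24 + 23 @ $25 + 126 @ $29 + 95 @ $31 = $10,724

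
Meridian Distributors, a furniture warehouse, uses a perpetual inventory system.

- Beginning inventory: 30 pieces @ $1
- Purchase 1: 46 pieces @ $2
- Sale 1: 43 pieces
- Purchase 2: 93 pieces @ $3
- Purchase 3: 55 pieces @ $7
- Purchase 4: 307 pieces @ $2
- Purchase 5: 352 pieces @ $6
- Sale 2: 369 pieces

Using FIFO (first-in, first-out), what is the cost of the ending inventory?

Ending inventory = $2,350

Sale 1 (43) [FIFO — oldest first]: 30 @ $1 + 13 @ $2 = $56
Sale 2 (369) [FIFO — oldest first]: 33 @ $2 + 93 @ $3 + 55 @ $7 + 188 @ $2 = $1,106
Total COGS = $56 + $1,106 = $1,162
Ending inventory: 119 @ $2 + 352 @ $6 = $2,350
Check: goods available $3,512 = COGS $1,162 + ending $2,350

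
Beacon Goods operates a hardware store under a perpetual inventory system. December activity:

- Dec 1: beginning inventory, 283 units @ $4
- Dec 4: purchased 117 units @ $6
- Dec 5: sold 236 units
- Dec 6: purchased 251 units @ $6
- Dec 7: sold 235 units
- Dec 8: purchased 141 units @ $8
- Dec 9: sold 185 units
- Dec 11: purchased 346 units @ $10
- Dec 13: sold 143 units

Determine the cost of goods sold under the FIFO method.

COGS = $4,538

Dec 5, 236 sold [FIFO — oldest first]: 236 @ $4 = $944
Dec 7, 235 sold [FIFO — oldest first]: 47 @ $4 + 117 @ $6 + 71 @ $6 = $1,316
Dec 9, 185 sold [FIFO — oldest first]: 180 @ $6 + 5 @ $8 = $1,120
Dec 13, 143 sold [FIFO — oldest first]: 136 @ $8 + 7 @ $10 = $1,158
Total COGS = $944 + $1,316 + $1,120 + $1,158 = $4,538
Ending inventory: 339 @ $10 = $3,390
Check: goods available $7,928 = COGS $4,538 + ending $3,390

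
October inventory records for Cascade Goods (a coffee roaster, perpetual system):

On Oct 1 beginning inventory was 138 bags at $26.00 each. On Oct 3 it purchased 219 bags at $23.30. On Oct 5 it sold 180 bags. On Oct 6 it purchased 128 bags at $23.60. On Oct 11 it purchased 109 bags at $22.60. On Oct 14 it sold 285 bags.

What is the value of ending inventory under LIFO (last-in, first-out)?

Oct 5, 180 sold [LIFO — newest first]: 180 @ $23.30 = $4,194.00
Oct 14, 285 sold [LIFO — newest first]: 109 @ $22.60 + 128 @ $23.60 + 39 @ $23.30 + 9 @ $26.00 = $6,626.90
Total COGS = $4,194.00 + $6,626.90 = $10,820.90
Ending inventory: 129 @ $26.00 = $3,354.00

Ending inventory = $3,354.00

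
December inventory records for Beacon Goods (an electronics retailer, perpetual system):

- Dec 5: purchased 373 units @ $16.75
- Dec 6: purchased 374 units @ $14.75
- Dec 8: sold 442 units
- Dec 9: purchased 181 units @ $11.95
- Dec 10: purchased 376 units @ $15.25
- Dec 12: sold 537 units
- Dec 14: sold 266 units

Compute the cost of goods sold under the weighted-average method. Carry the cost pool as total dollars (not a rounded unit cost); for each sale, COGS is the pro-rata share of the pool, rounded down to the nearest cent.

After Dec 5: 373 on hand, pool $6,247.75 (≈ $16.7500 each)
After Dec 6: 747 on hand, pool $11,764.25 (≈ $15.7487 each)
Dec 8, sell 442: 442/747 × $11,764.25 → $6,960.90
After Dec 9: 486 on hand, pool $6,966.30 (≈ $14.3340 each)
After Dec 10: 862 on hand, pool $12,700.30 (≈ $14.7335 each)
Dec 12, sell 537: 537/862 × $12,700.30 → $7,911.90
Dec 14, sell 266: 266/325 × $4,788.40 → $3,919.12
Total COGS = $6,960.90 + $7,911.90 + $3,919.12 = $18,791.92
Ending inventory (cost pool remaining) = $869.28
Check: goods available $19,661.20 = COGS $18,791.92 + ending $869.28

COGS = $18,791.92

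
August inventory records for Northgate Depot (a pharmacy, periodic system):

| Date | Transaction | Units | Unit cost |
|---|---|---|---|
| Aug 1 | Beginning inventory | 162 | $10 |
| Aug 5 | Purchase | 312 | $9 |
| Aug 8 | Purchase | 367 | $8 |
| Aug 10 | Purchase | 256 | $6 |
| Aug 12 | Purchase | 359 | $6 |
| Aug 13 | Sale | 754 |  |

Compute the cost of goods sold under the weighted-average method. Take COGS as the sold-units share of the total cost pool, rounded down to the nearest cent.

COGS = $5,724.39

Aug 13, sell 754: 754/1456 × $11,054.00 → $5,724.39
Ending inventory (cost pool remaining) = $5,329.61
Check: goods available $11,054.00 = COGS $5,724.39 + ending $5,329.61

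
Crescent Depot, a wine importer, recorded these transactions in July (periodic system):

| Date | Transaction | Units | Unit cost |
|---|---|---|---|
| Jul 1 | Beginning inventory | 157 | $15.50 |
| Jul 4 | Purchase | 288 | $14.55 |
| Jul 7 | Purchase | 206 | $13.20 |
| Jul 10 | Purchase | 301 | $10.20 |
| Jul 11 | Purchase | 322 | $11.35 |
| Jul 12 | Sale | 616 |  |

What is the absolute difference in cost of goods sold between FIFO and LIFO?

FIFO COGS: 157 @ $15.50 + 288 @ $14.55 + 171 @ $13.20 = $8,881.10
LIFO COGS: 322 @ $11.35 + 294 @ $10.20 = $6,653.50
Difference = |$8,881.10 − $6,653.50| = $2,227.60

$2,227.60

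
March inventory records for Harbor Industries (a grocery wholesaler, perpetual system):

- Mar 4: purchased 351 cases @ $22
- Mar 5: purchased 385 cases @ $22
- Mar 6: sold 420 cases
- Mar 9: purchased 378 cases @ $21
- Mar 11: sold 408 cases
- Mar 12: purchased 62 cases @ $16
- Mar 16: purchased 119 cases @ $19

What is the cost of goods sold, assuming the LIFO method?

Mar 6, 420 sold [LIFO — newest first]: 385 @ $22 + 35 @ $22 = $9,240
Mar 11, 408 sold [LIFO — newest first]: 378 @ $21 + 30 @ $22 = $8,598
Total COGS = $9,240 + $8,598 = $17,838
Ending inventory: 286 @ $22 + 62 @ $16 + 119 @ $19 = $9,545

COGS = $17,838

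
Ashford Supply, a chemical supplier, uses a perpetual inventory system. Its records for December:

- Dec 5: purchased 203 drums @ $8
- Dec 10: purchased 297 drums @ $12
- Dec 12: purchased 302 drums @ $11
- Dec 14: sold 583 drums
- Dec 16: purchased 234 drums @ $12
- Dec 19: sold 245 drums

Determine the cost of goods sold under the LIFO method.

COGS = $9,634

Dec 14, 583 sold [LIFO — newest first]: 302 @ $11 + 281 @ $12 = $6,694
Dec 19, 245 sold [LIFO — newest first]: 234 @ $12 + 11 @ $12 = $2,940
Total COGS = $6,694 + $2,940 = $9,634
Ending inventory: 203 @ $8 + 5 @ $12 = $1,684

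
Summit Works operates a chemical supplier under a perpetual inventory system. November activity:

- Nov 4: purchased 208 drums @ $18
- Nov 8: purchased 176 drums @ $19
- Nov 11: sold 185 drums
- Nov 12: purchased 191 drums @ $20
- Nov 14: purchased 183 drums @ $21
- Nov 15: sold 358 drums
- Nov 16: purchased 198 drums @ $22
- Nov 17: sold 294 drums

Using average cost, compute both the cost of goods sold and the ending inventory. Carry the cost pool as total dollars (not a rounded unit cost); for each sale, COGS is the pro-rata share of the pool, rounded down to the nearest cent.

COGS = $16,626.27; ending inventory = $2,480.73

After Nov 4: 208 on hand, pool $3,744.00 (≈ $18.0000 each)
After Nov 8: 384 on hand, pool $7,088.00 (≈ $18.4583 each)
Nov 11, sell 185: 185/384 × $7,088.00 → $3,414.79
After Nov 12: 390 on hand, pool $7,493.21 (≈ $19.2134 each)
After Nov 14: 573 on hand, pool $11,336.21 (≈ $19.7840 each)
Nov 15, sell 358: 358/573 × $11,336.21 → $7,082.65
After Nov 16: 413 on hand, pool $8,609.56 (≈ $20.8464 each)
Nov 17, sell 294: 294/413 × $8,609.56 → $6,128.83
Total COGS = $3,414.79 + $7,082.65 + $6,128.83 = $16,626.27
Ending inventory (cost pool remaining) = $2,480.73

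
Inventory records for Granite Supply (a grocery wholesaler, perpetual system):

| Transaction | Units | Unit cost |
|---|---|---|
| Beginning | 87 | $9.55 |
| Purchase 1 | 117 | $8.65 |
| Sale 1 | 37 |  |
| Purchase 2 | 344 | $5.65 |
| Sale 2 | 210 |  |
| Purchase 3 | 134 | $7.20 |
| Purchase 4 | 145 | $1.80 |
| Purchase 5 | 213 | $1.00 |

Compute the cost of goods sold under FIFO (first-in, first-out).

COGS = $2,085.85

Sale 1 (37) [FIFO — oldest first]: 37 @ $9.55 = $353.35
Sale 2 (210) [FIFO — oldest first]: 50 @ $9.55 + 117 @ $8.65 + 43 @ $5.65 = $1,732.50
Total COGS = $353.35 + $1,732.50 = $2,085.85
Ending inventory: 301 @ $5.65 + 134 @ $7.20 + 145 @ $1.80 + 213 @ $1.00 = $3,139.45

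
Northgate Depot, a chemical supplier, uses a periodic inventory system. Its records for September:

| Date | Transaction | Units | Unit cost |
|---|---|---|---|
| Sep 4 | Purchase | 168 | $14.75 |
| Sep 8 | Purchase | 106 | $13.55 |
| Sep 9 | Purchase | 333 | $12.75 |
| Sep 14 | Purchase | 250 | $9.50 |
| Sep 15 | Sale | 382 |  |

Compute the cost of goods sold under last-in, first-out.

COGS = $4,058.00

Sep 15, 382 sold [LIFO — newest first]: 250 @ $9.50 + 132 @ $12.75 = $4,058.00
Ending inventory: 168 @ $14.75 + 106 @ $13.55 + 201 @ $12.75 = $6,477.05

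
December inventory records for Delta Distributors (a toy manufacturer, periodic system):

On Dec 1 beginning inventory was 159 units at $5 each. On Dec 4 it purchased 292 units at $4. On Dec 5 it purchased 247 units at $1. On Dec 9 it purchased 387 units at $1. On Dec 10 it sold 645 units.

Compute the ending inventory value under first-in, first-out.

Ending inventory = $440

Dec 10, 645 sold [FIFO — oldest first]: 159 @ $5 + 292 @ $4 + 194 @ $1 = $2,157
Ending inventory: 53 @ $1 + 387 @ $1 = $440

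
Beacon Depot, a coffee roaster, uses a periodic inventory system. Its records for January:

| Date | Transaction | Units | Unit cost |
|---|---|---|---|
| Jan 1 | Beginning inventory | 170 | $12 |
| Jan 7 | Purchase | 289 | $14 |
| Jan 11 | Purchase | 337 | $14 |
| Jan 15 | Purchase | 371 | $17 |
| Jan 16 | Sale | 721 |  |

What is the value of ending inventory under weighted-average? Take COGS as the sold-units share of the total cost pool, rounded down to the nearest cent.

Jan 16, sell 721: 721/1167 × $17,111.00 → $10,571.57
Ending inventory (cost pool remaining) = $6,539.43

Ending inventory = $6,539.43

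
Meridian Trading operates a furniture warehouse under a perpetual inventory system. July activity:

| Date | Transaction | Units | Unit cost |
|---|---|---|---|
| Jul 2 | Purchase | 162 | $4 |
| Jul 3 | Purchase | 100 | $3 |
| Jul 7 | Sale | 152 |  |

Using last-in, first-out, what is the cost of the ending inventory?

Jul 7, 152 sold [LIFO — newest first]: 100 @ $3 + 52 @ $4 = $508
Ending inventory: 110 @ $4 = $440
Check: goods available $948 = COGS $508 + ending $440

Ending inventory = $440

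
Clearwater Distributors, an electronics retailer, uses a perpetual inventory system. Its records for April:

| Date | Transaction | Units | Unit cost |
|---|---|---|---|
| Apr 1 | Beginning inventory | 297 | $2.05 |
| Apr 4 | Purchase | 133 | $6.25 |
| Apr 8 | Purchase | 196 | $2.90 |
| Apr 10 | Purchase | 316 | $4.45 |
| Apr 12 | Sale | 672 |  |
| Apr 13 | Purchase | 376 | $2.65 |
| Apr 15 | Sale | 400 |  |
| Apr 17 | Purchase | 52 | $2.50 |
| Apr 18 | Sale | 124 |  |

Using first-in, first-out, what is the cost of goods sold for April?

COGS = $4,087.80

Apr 12, 672 sold [FIFO — oldest first]: 297 @ $2.05 + 133 @ $6.25 + 196 @ $2.90 + 46 @ $4.45 = $2,213.20
Apr 15, 400 sold [FIFO — oldest first]: 270 @ $4.45 + 130 @ $2.65 = $1,546.00
Apr 18, 124 sold [FIFO — oldest first]: 124 @ $2.65 = $328.60
Total COGS = $2,213.20 + $1,546.00 + $328.60 = $4,087.80
Ending inventory: 122 @ $2.65 + 52 @ $2.50 = $453.30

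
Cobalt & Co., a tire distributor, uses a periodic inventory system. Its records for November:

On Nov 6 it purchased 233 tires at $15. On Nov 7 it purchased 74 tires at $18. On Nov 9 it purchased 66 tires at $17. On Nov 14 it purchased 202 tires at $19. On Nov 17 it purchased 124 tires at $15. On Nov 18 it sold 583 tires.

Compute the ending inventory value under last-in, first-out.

Nov 18, 583 sold [LIFO — newest first]: 124 @ $15 + 202 @ $19 + 66 @ $17 + 74 @ $18 + 117 @ $15 = $9,907
Ending inventory: 116 @ $15 = $1,740
Check: goods available $11,647 = COGS $9,907 + ending $1,740

Ending inventory = $1,740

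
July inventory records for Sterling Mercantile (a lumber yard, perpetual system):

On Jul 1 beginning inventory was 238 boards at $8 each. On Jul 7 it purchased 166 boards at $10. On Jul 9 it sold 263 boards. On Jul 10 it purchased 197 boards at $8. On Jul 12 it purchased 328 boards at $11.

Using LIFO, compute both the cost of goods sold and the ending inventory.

COGS = $2,436; ending inventory = $6,312

Jul 9, 263 sold [LIFO — newest first]: 166 @ $10 + 97 @ $8 = $2,436
Ending inventory: 141 @ $8 + 197 @ $8 + 328 @ $11 = $6,312
Check: goods available $8,748 = COGS $2,436 + ending $6,312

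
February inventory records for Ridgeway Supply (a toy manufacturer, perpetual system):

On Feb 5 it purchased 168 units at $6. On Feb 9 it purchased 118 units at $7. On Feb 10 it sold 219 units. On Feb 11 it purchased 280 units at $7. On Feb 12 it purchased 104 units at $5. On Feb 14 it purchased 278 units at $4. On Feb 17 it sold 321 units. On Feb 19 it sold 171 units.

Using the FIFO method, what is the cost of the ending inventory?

Feb 10, 219 sold [FIFO — oldest first]: 168 @ $6 + 51 @ $7 = $1,365
Feb 17, 321 sold [FIFO — oldest first]: 67 @ $7 + 254 @ $7 = $2,247
Feb 19, 171 sold [FIFO — oldest first]: 26 @ $7 + 104 @ $5 + 41 @ $4 = $866
Total COGS = $1,365 + $2,247 + $866 = $4,478
Ending inventory: 237 @ $4 = $948

Ending inventory = $948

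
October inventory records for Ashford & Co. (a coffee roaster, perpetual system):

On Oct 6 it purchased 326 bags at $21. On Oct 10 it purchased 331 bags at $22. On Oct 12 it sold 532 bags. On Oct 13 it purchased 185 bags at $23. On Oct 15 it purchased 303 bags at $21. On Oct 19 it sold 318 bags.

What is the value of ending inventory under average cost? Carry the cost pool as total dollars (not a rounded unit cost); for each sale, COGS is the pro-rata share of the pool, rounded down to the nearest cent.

After Oct 6: 326 on hand, pool $6,846.00 (≈ $21.0000 each)
After Oct 10: 657 on hand, pool $14,128.00 (≈ $21.5038 each)
Oct 12, sell 532: 532/657 × $14,128.00 → $11,440.02
After Oct 13: 310 on hand, pool $6,942.98 (≈ $22.3967 each)
After Oct 15: 613 on hand, pool $13,305.98 (≈ $21.7063 each)
Oct 19, sell 318: 318/613 × $13,305.98 → $6,902.61
Total COGS = $11,440.02 + $6,902.61 = $18,342.63
Ending inventory (cost pool remaining) = $6,403.37

Ending inventory = $6,403.37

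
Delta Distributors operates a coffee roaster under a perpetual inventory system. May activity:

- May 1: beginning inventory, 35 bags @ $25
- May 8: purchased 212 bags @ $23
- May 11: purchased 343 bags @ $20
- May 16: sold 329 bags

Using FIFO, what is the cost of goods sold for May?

COGS = $7,391

May 16, 329 sold [FIFO — oldest first]: 35 @ $25 + 212 @ $23 + 82 @ $20 = $7,391
Ending inventory: 261 @ $20 = $5,220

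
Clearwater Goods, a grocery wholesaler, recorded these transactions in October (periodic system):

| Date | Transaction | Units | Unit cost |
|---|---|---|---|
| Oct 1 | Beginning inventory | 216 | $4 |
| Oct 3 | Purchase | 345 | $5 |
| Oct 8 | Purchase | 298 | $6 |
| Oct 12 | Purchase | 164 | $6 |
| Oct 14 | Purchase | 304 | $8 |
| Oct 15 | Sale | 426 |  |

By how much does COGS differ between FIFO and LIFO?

FIFO COGS: 216 @ $4 + 210 @ $5 = $1,914
LIFO COGS: 304 @ $8 + 122 @ $6 = $3,164
Difference = |$1,914 − $3,164| = $1,250

$1,250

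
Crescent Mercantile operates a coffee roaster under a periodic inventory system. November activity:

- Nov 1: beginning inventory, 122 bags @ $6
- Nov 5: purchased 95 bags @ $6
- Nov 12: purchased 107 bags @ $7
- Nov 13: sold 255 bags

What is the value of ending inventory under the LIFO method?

Ending inventory = $414

Nov 13, 255 sold [LIFO — newest first]: 107 @ $7 + 95 @ $6 + 53 @ $6 = $1,637
Ending inventory: 69 @ $6 = $414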